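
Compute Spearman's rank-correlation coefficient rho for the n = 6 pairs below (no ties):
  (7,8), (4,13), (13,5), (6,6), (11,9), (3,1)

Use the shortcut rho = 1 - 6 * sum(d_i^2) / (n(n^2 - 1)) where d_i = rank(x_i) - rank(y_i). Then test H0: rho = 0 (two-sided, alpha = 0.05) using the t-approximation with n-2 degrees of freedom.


Step 1: Rank x and y separately (midranks; no ties here).
rank(x): 7->4, 4->2, 13->6, 6->3, 11->5, 3->1
rank(y): 8->4, 13->6, 5->2, 6->3, 9->5, 1->1
Step 2: d_i = R_x(i) - R_y(i); compute d_i^2.
  (4-4)^2=0, (2-6)^2=16, (6-2)^2=16, (3-3)^2=0, (5-5)^2=0, (1-1)^2=0
sum(d^2) = 32.
Step 3: rho = 1 - 6*32 / (6*(6^2 - 1)) = 1 - 192/210 = 0.085714.
Step 4: Under H0, t = rho * sqrt((n-2)/(1-rho^2)) = 0.1721 ~ t(4).
Step 5: Two-sided p-value from the t-distribution with 4 df = 0.871743.
Step 6: alpha = 0.05. fail to reject H0.

rho = 0.0857, p = 0.871743, fail to reject H0 at alpha = 0.05.


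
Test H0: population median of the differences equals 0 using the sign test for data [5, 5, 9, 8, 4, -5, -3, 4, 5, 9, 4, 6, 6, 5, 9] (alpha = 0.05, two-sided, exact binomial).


Step 1: Discard zero differences. Original n = 15; n_eff = number of nonzero differences = 15.
Nonzero differences (with sign): +5, +5, +9, +8, +4, -5, -3, +4, +5, +9, +4, +6, +6, +5, +9
Step 2: Count signs: positive = 13, negative = 2.
Step 3: Under H0: P(positive) = 0.5, so the number of positives S ~ Bin(15, 0.5).
Step 4: Two-sided exact p-value = sum of Bin(15,0.5) probabilities at or below the observed probability = 0.007385.
Step 5: alpha = 0.05. reject H0.

n_eff = 15, pos = 13, neg = 2, p = 0.007385, reject H0.


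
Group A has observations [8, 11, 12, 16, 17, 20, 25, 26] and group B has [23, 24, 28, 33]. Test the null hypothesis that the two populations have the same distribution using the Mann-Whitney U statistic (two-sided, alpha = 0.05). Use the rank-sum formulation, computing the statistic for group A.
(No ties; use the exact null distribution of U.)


Step 1: Combine and sort all 12 observations; assign midranks.
sorted (value, group): (8,X), (11,X), (12,X), (16,X), (17,X), (20,X), (23,Y), (24,Y), (25,X), (26,X), (28,Y), (33,Y)
ranks: 8->1, 11->2, 12->3, 16->4, 17->5, 20->6, 23->7, 24->8, 25->9, 26->10, 28->11, 33->12
Step 2: Rank sum for X: R1 = 1 + 2 + 3 + 4 + 5 + 6 + 9 + 10 = 40.
Step 3: U_X = R1 - n1(n1+1)/2 = 40 - 8*9/2 = 40 - 36 = 4.
       U_Y = n1*n2 - U_X = 32 - 4 = 28.
Step 4: No ties, so the exact null distribution of U (based on enumerating the C(12,8) = 495 equally likely rank assignments) gives the two-sided p-value.
Step 5: p-value = 0.048485; compare to alpha = 0.05. reject H0.

U_X = 4, p = 0.048485, reject H0 at alpha = 0.05.


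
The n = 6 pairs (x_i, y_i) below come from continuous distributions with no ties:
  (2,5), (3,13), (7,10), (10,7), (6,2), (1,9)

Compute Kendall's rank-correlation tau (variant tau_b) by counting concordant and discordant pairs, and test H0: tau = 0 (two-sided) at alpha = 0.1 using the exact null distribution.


Step 1: Enumerate the 15 unordered pairs (i,j) with i<j and classify each by sign(x_j-x_i) * sign(y_j-y_i).
  (1,2):dx=+1,dy=+8->C; (1,3):dx=+5,dy=+5->C; (1,4):dx=+8,dy=+2->C; (1,5):dx=+4,dy=-3->D
  (1,6):dx=-1,dy=+4->D; (2,3):dx=+4,dy=-3->D; (2,4):dx=+7,dy=-6->D; (2,5):dx=+3,dy=-11->D
  (2,6):dx=-2,dy=-4->C; (3,4):dx=+3,dy=-3->D; (3,5):dx=-1,dy=-8->C; (3,6):dx=-6,dy=-1->C
  (4,5):dx=-4,dy=-5->C; (4,6):dx=-9,dy=+2->D; (5,6):dx=-5,dy=+7->D
Step 2: C = 7, D = 8, total pairs = 15.
Step 3: tau = (C - D)/(n(n-1)/2) = (7 - 8)/15 = -0.066667.
Step 4: Exact two-sided p-value (enumerate n! = 720 permutations of y under H0): p = 1.000000.
Step 5: alpha = 0.1. fail to reject H0.

tau_b = -0.0667 (C=7, D=8), p = 1.000000, fail to reject H0.


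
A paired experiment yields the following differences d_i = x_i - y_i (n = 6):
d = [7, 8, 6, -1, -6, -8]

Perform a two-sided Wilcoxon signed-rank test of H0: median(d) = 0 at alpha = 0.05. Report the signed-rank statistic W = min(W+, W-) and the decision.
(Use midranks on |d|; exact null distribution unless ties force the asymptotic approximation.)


Step 1: Drop any zero differences (none here) and take |d_i|.
|d| = [7, 8, 6, 1, 6, 8]
Step 2: Midrank |d_i| (ties get averaged ranks).
ranks: |7|->4, |8|->5.5, |6|->2.5, |1|->1, |6|->2.5, |8|->5.5
Step 3: Attach original signs; sum ranks with positive sign and with negative sign.
W+ = 4 + 5.5 + 2.5 = 12
W- = 1 + 2.5 + 5.5 = 9
(Check: W+ + W- = 21 should equal n(n+1)/2 = 21.)
Step 4: Test statistic W = min(W+, W-) = 9.
Step 5: Ties in |d|, so use the tie-corrected normal approximation.
        E[W] = n(n+1)/4 = 6*7/4 = 10.5.
        Tie groups: |d|=6 (t=2), |d|=8 (t=2); sum(t^3 - t) = 12.
        Var[W] = n(n+1)(2n+1)/24 - sum(t^3-t)/48 = 546/24 - 12/48 = 22.5.
        z = (W - E[W]) / sqrt(Var[W]) = (9 - 10.5) / 4.7434 = -0.3162.
        Two-sided p = 2*Phi(z) = 0.751830.
Step 6: alpha = 0.05. fail to reject H0.

W+ = 12, W- = 9, W = min = 9, p = 0.751830, fail to reject H0.


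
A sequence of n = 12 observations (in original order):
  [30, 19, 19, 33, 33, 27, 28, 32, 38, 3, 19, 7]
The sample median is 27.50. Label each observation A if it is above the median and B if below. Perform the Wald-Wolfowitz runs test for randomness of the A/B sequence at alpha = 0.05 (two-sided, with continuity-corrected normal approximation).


Step 1: Compute median = 27.50; label A = above, B = below.
Labels in order: ABBAABAAABBB  (n_A = 6, n_B = 6)
Step 2: Count runs R = 6.
Step 3: Under H0 (random ordering), E[R] = 2*n_A*n_B/(n_A+n_B) + 1 = 2*6*6/12 + 1 = 7.0000.
        Var[R] = 2*n_A*n_B*(2*n_A*n_B - n_A - n_B) / ((n_A+n_B)^2 * (n_A+n_B-1)) = 4320/1584 = 2.7273.
        SD[R] = 1.6514.
Step 4: Continuity-corrected z = (R + 0.5 - E[R]) / SD[R] = (6 + 0.5 - 7.0000) / 1.6514 = -0.3028.
Step 5: Two-sided p-value via normal approximation = 2*(1 - Phi(|z|)) = 0.762069.
Step 6: alpha = 0.05. fail to reject H0.

R = 6, z = -0.3028, p = 0.762069, fail to reject H0.


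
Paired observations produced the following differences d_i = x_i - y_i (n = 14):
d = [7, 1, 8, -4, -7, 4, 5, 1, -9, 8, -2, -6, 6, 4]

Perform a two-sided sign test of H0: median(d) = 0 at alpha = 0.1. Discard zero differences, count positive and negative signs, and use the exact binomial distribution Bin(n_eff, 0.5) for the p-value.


Step 1: Discard zero differences. Original n = 14; n_eff = number of nonzero differences = 14.
Nonzero differences (with sign): +7, +1, +8, -4, -7, +4, +5, +1, -9, +8, -2, -6, +6, +4
Step 2: Count signs: positive = 9, negative = 5.
Step 3: Under H0: P(positive) = 0.5, so the number of positives S ~ Bin(14, 0.5).
Step 4: Two-sided exact p-value = sum of Bin(14,0.5) probabilities at or below the observed probability = 0.423950.
Step 5: alpha = 0.1. fail to reject H0.

n_eff = 14, pos = 9, neg = 5, p = 0.423950, fail to reject H0.


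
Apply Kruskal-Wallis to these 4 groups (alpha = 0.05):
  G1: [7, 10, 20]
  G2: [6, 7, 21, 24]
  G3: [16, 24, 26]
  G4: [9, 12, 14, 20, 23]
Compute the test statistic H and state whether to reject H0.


Step 1: Combine all N = 15 observations and assign midranks.
sorted (value, group, rank): (6,G2,1), (7,G1,2.5), (7,G2,2.5), (9,G4,4), (10,G1,5), (12,G4,6), (14,G4,7), (16,G3,8), (20,G1,9.5), (20,G4,9.5), (21,G2,11), (23,G4,12), (24,G2,13.5), (24,G3,13.5), (26,G3,15)
Step 2: Sum ranks within each group.
R_1 = 17 (n_1 = 3)
R_2 = 28 (n_2 = 4)
R_3 = 36.5 (n_3 = 3)
R_4 = 38.5 (n_4 = 5)
Step 3: H = 12/(N(N+1)) * sum(R_i^2/n_i) - 3(N+1)
     = 12/(15*16) * (17^2/3 + 28^2/4 + 36.5^2/3 + 38.5^2/5) - 3*16
     = 0.050000 * 1032.87 - 48
     = 3.643333.
Step 4: Ties present; correction factor C = 1 - 18/(15^3 - 15) = 0.994643. Corrected H = 3.643333 / 0.994643 = 3.662956.
Step 5: Under H0, H ~ chi^2(3); p-value = 0.300234.
Step 6: alpha = 0.05. fail to reject H0.

H = 3.6630, df = 3, p = 0.300234, fail to reject H0.


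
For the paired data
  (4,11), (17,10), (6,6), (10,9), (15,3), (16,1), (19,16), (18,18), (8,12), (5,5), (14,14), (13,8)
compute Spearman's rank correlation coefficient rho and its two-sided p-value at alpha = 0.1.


Step 1: Rank x and y separately (midranks; no ties here).
rank(x): 4->1, 17->10, 6->3, 10->5, 15->8, 16->9, 19->12, 18->11, 8->4, 5->2, 14->7, 13->6
rank(y): 11->8, 10->7, 6->4, 9->6, 3->2, 1->1, 16->11, 18->12, 12->9, 5->3, 14->10, 8->5
Step 2: d_i = R_x(i) - R_y(i); compute d_i^2.
  (1-8)^2=49, (10-7)^2=9, (3-4)^2=1, (5-6)^2=1, (8-2)^2=36, (9-1)^2=64, (12-11)^2=1, (11-12)^2=1, (4-9)^2=25, (2-3)^2=1, (7-10)^2=9, (6-5)^2=1
sum(d^2) = 198.
Step 3: rho = 1 - 6*198 / (12*(12^2 - 1)) = 1 - 1188/1716 = 0.307692.
Step 4: Under H0, t = rho * sqrt((n-2)/(1-rho^2)) = 1.0226 ~ t(10).
Step 5: Two-sided p-value from the t-distribution with 10 df = 0.330589.
Step 6: alpha = 0.1. fail to reject H0.

rho = 0.3077, p = 0.330589, fail to reject H0 at alpha = 0.1.


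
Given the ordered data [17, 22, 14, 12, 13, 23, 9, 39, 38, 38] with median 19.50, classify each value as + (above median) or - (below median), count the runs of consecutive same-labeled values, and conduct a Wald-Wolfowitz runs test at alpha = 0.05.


Step 1: Compute median = 19.50; label A = above, B = below.
Labels in order: BABBBABAAA  (n_A = 5, n_B = 5)
Step 2: Count runs R = 6.
Step 3: Under H0 (random ordering), E[R] = 2*n_A*n_B/(n_A+n_B) + 1 = 2*5*5/10 + 1 = 6.0000.
        Var[R] = 2*n_A*n_B*(2*n_A*n_B - n_A - n_B) / ((n_A+n_B)^2 * (n_A+n_B-1)) = 2000/900 = 2.2222.
        SD[R] = 1.4907.
Step 4: R = E[R], so z = 0 with no continuity correction.
Step 5: Two-sided p-value via normal approximation = 2*(1 - Phi(|z|)) = 1.000000.
Step 6: alpha = 0.05. fail to reject H0.

R = 6, z = 0.0000, p = 1.000000, fail to reject H0.


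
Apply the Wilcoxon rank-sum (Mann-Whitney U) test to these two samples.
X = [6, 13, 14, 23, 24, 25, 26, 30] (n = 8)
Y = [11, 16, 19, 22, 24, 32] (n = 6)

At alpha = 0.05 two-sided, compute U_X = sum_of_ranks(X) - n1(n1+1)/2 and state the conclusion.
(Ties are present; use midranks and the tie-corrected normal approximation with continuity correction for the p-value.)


Step 1: Combine and sort all 14 observations; assign midranks.
sorted (value, group): (6,X), (11,Y), (13,X), (14,X), (16,Y), (19,Y), (22,Y), (23,X), (24,X), (24,Y), (25,X), (26,X), (30,X), (32,Y)
ranks: 6->1, 11->2, 13->3, 14->4, 16->5, 19->6, 22->7, 23->8, 24->9.5, 24->9.5, 25->11, 26->12, 30->13, 32->14
Step 2: Rank sum for X: R1 = 1 + 3 + 4 + 8 + 9.5 + 11 + 12 + 13 = 61.5.
Step 3: U_X = R1 - n1(n1+1)/2 = 61.5 - 8*9/2 = 61.5 - 36 = 25.5.
       U_Y = n1*n2 - U_X = 48 - 25.5 = 22.5.
Step 4: Ties are present, so use the tie-corrected normal approximation (with continuity correction) for the p-value.
Step 5: p-value = 0.897167; compare to alpha = 0.05. fail to reject H0.

U_X = 25.5, p = 0.897167, fail to reject H0 at alpha = 0.05.


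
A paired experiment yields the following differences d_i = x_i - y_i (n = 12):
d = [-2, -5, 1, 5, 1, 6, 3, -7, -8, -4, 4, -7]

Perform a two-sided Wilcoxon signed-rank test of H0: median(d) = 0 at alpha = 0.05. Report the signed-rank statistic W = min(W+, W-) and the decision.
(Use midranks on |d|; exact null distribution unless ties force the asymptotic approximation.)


Step 1: Drop any zero differences (none here) and take |d_i|.
|d| = [2, 5, 1, 5, 1, 6, 3, 7, 8, 4, 4, 7]
Step 2: Midrank |d_i| (ties get averaged ranks).
ranks: |2|->3, |5|->7.5, |1|->1.5, |5|->7.5, |1|->1.5, |6|->9, |3|->4, |7|->10.5, |8|->12, |4|->5.5, |4|->5.5, |7|->10.5
Step 3: Attach original signs; sum ranks with positive sign and with negative sign.
W+ = 1.5 + 7.5 + 1.5 + 9 + 4 + 5.5 = 29
W- = 3 + 7.5 + 10.5 + 12 + 5.5 + 10.5 = 49
(Check: W+ + W- = 78 should equal n(n+1)/2 = 78.)
Step 4: Test statistic W = min(W+, W-) = 29.
Step 5: Ties in |d|, so use the tie-corrected normal approximation.
        E[W] = n(n+1)/4 = 12*13/4 = 39.
        Tie groups: |d|=1 (t=2), |d|=4 (t=2), |d|=5 (t=2), |d|=7 (t=2); sum(t^3 - t) = 24.
        Var[W] = n(n+1)(2n+1)/24 - sum(t^3-t)/48 = 3900/24 - 24/48 = 162.
        z = (W - E[W]) / sqrt(Var[W]) = (29 - 39) / 12.7279 = -0.7857.
        Two-sided p = 2*Phi(z) = 0.432058.
Step 6: alpha = 0.05. fail to reject H0.

W+ = 29, W- = 49, W = min = 29, p = 0.432058, fail to reject H0.


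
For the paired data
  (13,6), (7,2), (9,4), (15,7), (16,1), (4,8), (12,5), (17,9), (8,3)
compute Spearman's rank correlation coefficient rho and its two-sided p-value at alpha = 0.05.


Step 1: Rank x and y separately (midranks; no ties here).
rank(x): 13->6, 7->2, 9->4, 15->7, 16->8, 4->1, 12->5, 17->9, 8->3
rank(y): 6->6, 2->2, 4->4, 7->7, 1->1, 8->8, 5->5, 9->9, 3->3
Step 2: d_i = R_x(i) - R_y(i); compute d_i^2.
  (6-6)^2=0, (2-2)^2=0, (4-4)^2=0, (7-7)^2=0, (8-1)^2=49, (1-8)^2=49, (5-5)^2=0, (9-9)^2=0, (3-3)^2=0
sum(d^2) = 98.
Step 3: rho = 1 - 6*98 / (9*(9^2 - 1)) = 1 - 588/720 = 0.183333.
Step 4: Under H0, t = rho * sqrt((n-2)/(1-rho^2)) = 0.4934 ~ t(7).
Step 5: Two-sided p-value from the t-distribution with 7 df = 0.636820.
Step 6: alpha = 0.05. fail to reject H0.

rho = 0.1833, p = 0.636820, fail to reject H0 at alpha = 0.05.


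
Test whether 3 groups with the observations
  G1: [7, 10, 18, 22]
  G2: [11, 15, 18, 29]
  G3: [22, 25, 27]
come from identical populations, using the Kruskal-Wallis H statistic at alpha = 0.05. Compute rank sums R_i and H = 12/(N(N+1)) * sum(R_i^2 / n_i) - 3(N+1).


Step 1: Combine all N = 11 observations and assign midranks.
sorted (value, group, rank): (7,G1,1), (10,G1,2), (11,G2,3), (15,G2,4), (18,G1,5.5), (18,G2,5.5), (22,G1,7.5), (22,G3,7.5), (25,G3,9), (27,G3,10), (29,G2,11)
Step 2: Sum ranks within each group.
R_1 = 16 (n_1 = 4)
R_2 = 23.5 (n_2 = 4)
R_3 = 26.5 (n_3 = 3)
Step 3: H = 12/(N(N+1)) * sum(R_i^2/n_i) - 3(N+1)
     = 12/(11*12) * (16^2/4 + 23.5^2/4 + 26.5^2/3) - 3*12
     = 0.090909 * 436.146 - 36
     = 3.649621.
Step 4: Ties present; correction factor C = 1 - 12/(11^3 - 11) = 0.990909. Corrected H = 3.649621 / 0.990909 = 3.683104.
Step 5: Under H0, H ~ chi^2(2); p-value = 0.158571.
Step 6: alpha = 0.05. fail to reject H0.

H = 3.6831, df = 2, p = 0.158571, fail to reject H0.


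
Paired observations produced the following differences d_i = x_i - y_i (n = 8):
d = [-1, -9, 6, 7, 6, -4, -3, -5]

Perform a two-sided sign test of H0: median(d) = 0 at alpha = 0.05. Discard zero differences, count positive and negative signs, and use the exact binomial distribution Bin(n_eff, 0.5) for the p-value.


Step 1: Discard zero differences. Original n = 8; n_eff = number of nonzero differences = 8.
Nonzero differences (with sign): -1, -9, +6, +7, +6, -4, -3, -5
Step 2: Count signs: positive = 3, negative = 5.
Step 3: Under H0: P(positive) = 0.5, so the number of positives S ~ Bin(8, 0.5).
Step 4: Two-sided exact p-value = sum of Bin(8,0.5) probabilities at or below the observed probability = 0.726562.
Step 5: alpha = 0.05. fail to reject H0.

n_eff = 8, pos = 3, neg = 5, p = 0.726562, fail to reject H0.


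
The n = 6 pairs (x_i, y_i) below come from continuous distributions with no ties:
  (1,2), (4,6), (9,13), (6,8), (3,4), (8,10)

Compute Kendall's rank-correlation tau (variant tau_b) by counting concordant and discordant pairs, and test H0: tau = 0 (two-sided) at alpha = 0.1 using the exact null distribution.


Step 1: Enumerate the 15 unordered pairs (i,j) with i<j and classify each by sign(x_j-x_i) * sign(y_j-y_i).
  (1,2):dx=+3,dy=+4->C; (1,3):dx=+8,dy=+11->C; (1,4):dx=+5,dy=+6->C; (1,5):dx=+2,dy=+2->C
  (1,6):dx=+7,dy=+8->C; (2,3):dx=+5,dy=+7->C; (2,4):dx=+2,dy=+2->C; (2,5):dx=-1,dy=-2->C
  (2,6):dx=+4,dy=+4->C; (3,4):dx=-3,dy=-5->C; (3,5):dx=-6,dy=-9->C; (3,6):dx=-1,dy=-3->C
  (4,5):dx=-3,dy=-4->C; (4,6):dx=+2,dy=+2->C; (5,6):dx=+5,dy=+6->C
Step 2: C = 15, D = 0, total pairs = 15.
Step 3: tau = (C - D)/(n(n-1)/2) = (15 - 0)/15 = 1.000000.
Step 4: Exact two-sided p-value (enumerate n! = 720 permutations of y under H0): p = 0.002778.
Step 5: alpha = 0.1. reject H0.

tau_b = 1.0000 (C=15, D=0), p = 0.002778, reject H0.


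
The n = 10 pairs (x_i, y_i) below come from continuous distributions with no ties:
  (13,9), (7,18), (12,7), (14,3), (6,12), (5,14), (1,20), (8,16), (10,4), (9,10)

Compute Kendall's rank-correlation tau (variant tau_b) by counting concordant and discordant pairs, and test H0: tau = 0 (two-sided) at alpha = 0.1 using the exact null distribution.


Step 1: Enumerate the 45 unordered pairs (i,j) with i<j and classify each by sign(x_j-x_i) * sign(y_j-y_i).
  (1,2):dx=-6,dy=+9->D; (1,3):dx=-1,dy=-2->C; (1,4):dx=+1,dy=-6->D; (1,5):dx=-7,dy=+3->D
  (1,6):dx=-8,dy=+5->D; (1,7):dx=-12,dy=+11->D; (1,8):dx=-5,dy=+7->D; (1,9):dx=-3,dy=-5->C
  (1,10):dx=-4,dy=+1->D; (2,3):dx=+5,dy=-11->D; (2,4):dx=+7,dy=-15->D; (2,5):dx=-1,dy=-6->C
  (2,6):dx=-2,dy=-4->C; (2,7):dx=-6,dy=+2->D; (2,8):dx=+1,dy=-2->D; (2,9):dx=+3,dy=-14->D
  (2,10):dx=+2,dy=-8->D; (3,4):dx=+2,dy=-4->D; (3,5):dx=-6,dy=+5->D; (3,6):dx=-7,dy=+7->D
  (3,7):dx=-11,dy=+13->D; (3,8):dx=-4,dy=+9->D; (3,9):dx=-2,dy=-3->C; (3,10):dx=-3,dy=+3->D
  (4,5):dx=-8,dy=+9->D; (4,6):dx=-9,dy=+11->D; (4,7):dx=-13,dy=+17->D; (4,8):dx=-6,dy=+13->D
  (4,9):dx=-4,dy=+1->D; (4,10):dx=-5,dy=+7->D; (5,6):dx=-1,dy=+2->D; (5,7):dx=-5,dy=+8->D
  (5,8):dx=+2,dy=+4->C; (5,9):dx=+4,dy=-8->D; (5,10):dx=+3,dy=-2->D; (6,7):dx=-4,dy=+6->D
  (6,8):dx=+3,dy=+2->C; (6,9):dx=+5,dy=-10->D; (6,10):dx=+4,dy=-4->D; (7,8):dx=+7,dy=-4->D
  (7,9):dx=+9,dy=-16->D; (7,10):dx=+8,dy=-10->D; (8,9):dx=+2,dy=-12->D; (8,10):dx=+1,dy=-6->D
  (9,10):dx=-1,dy=+6->D
Step 2: C = 7, D = 38, total pairs = 45.
Step 3: tau = (C - D)/(n(n-1)/2) = (7 - 38)/45 = -0.688889.
Step 4: Exact two-sided p-value (enumerate n! = 3628800 permutations of y under H0): p = 0.004687.
Step 5: alpha = 0.1. reject H0.

tau_b = -0.6889 (C=7, D=38), p = 0.004687, reject H0.


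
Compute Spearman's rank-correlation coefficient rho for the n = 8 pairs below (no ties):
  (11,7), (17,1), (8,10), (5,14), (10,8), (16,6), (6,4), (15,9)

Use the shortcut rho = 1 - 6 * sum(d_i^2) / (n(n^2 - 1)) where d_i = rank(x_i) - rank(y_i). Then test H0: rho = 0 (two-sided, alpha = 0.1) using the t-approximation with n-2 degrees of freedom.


Step 1: Rank x and y separately (midranks; no ties here).
rank(x): 11->5, 17->8, 8->3, 5->1, 10->4, 16->7, 6->2, 15->6
rank(y): 7->4, 1->1, 10->7, 14->8, 8->5, 6->3, 4->2, 9->6
Step 2: d_i = R_x(i) - R_y(i); compute d_i^2.
  (5-4)^2=1, (8-1)^2=49, (3-7)^2=16, (1-8)^2=49, (4-5)^2=1, (7-3)^2=16, (2-2)^2=0, (6-6)^2=0
sum(d^2) = 132.
Step 3: rho = 1 - 6*132 / (8*(8^2 - 1)) = 1 - 792/504 = -0.571429.
Step 4: Under H0, t = rho * sqrt((n-2)/(1-rho^2)) = -1.7056 ~ t(6).
Step 5: Two-sided p-value from the t-distribution with 6 df = 0.138960.
Step 6: alpha = 0.1. fail to reject H0.

rho = -0.5714, p = 0.138960, fail to reject H0 at alpha = 0.1.


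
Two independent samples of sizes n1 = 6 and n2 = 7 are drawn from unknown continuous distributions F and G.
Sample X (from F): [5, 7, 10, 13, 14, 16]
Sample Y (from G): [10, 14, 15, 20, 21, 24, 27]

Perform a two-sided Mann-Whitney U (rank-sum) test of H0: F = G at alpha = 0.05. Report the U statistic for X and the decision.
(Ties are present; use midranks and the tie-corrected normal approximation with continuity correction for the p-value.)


Step 1: Combine and sort all 13 observations; assign midranks.
sorted (value, group): (5,X), (7,X), (10,X), (10,Y), (13,X), (14,X), (14,Y), (15,Y), (16,X), (20,Y), (21,Y), (24,Y), (27,Y)
ranks: 5->1, 7->2, 10->3.5, 10->3.5, 13->5, 14->6.5, 14->6.5, 15->8, 16->9, 20->10, 21->11, 24->12, 27->13
Step 2: Rank sum for X: R1 = 1 + 2 + 3.5 + 5 + 6.5 + 9 = 27.
Step 3: U_X = R1 - n1(n1+1)/2 = 27 - 6*7/2 = 27 - 21 = 6.
       U_Y = n1*n2 - U_X = 42 - 6 = 36.
Step 4: Ties are present, so use the tie-corrected normal approximation (with continuity correction) for the p-value.
Step 5: p-value = 0.037788; compare to alpha = 0.05. reject H0.

U_X = 6, p = 0.037788, reject H0 at alpha = 0.05.


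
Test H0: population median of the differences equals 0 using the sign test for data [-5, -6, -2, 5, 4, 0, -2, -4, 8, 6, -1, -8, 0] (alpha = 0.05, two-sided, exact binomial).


Step 1: Discard zero differences. Original n = 13; n_eff = number of nonzero differences = 11.
Nonzero differences (with sign): -5, -6, -2, +5, +4, -2, -4, +8, +6, -1, -8
Step 2: Count signs: positive = 4, negative = 7.
Step 3: Under H0: P(positive) = 0.5, so the number of positives S ~ Bin(11, 0.5).
Step 4: Two-sided exact p-value = sum of Bin(11,0.5) probabilities at or below the observed probability = 0.548828.
Step 5: alpha = 0.05. fail to reject H0.

n_eff = 11, pos = 4, neg = 7, p = 0.548828, fail to reject H0.


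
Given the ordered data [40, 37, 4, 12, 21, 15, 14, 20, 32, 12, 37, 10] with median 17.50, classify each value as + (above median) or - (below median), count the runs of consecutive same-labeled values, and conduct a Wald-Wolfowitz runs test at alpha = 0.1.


Step 1: Compute median = 17.50; label A = above, B = below.
Labels in order: AABBABBAABAB  (n_A = 6, n_B = 6)
Step 2: Count runs R = 8.
Step 3: Under H0 (random ordering), E[R] = 2*n_A*n_B/(n_A+n_B) + 1 = 2*6*6/12 + 1 = 7.0000.
        Var[R] = 2*n_A*n_B*(2*n_A*n_B - n_A - n_B) / ((n_A+n_B)^2 * (n_A+n_B-1)) = 4320/1584 = 2.7273.
        SD[R] = 1.6514.
Step 4: Continuity-corrected z = (R - 0.5 - E[R]) / SD[R] = (8 - 0.5 - 7.0000) / 1.6514 = 0.3028.
Step 5: Two-sided p-value via normal approximation = 2*(1 - Phi(|z|)) = 0.762069.
Step 6: alpha = 0.1. fail to reject H0.

R = 8, z = 0.3028, p = 0.762069, fail to reject H0.


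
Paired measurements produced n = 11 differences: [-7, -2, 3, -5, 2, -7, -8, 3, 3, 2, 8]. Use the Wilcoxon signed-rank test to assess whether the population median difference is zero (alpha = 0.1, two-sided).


Step 1: Drop any zero differences (none here) and take |d_i|.
|d| = [7, 2, 3, 5, 2, 7, 8, 3, 3, 2, 8]
Step 2: Midrank |d_i| (ties get averaged ranks).
ranks: |7|->8.5, |2|->2, |3|->5, |5|->7, |2|->2, |7|->8.5, |8|->10.5, |3|->5, |3|->5, |2|->2, |8|->10.5
Step 3: Attach original signs; sum ranks with positive sign and with negative sign.
W+ = 5 + 2 + 5 + 5 + 2 + 10.5 = 29.5
W- = 8.5 + 2 + 7 + 8.5 + 10.5 = 36.5
(Check: W+ + W- = 66 should equal n(n+1)/2 = 66.)
Step 4: Test statistic W = min(W+, W-) = 29.5.
Step 5: Ties in |d|, so use the tie-corrected normal approximation.
        E[W] = n(n+1)/4 = 11*12/4 = 33.
        Tie groups: |d|=2 (t=3), |d|=3 (t=3), |d|=7 (t=2), |d|=8 (t=2); sum(t^3 - t) = 60.
        Var[W] = n(n+1)(2n+1)/24 - sum(t^3-t)/48 = 3036/24 - 60/48 = 125.25.
        z = (W - E[W]) / sqrt(Var[W]) = (29.5 - 33) / 11.1915 = -0.3127.
        Two-sided p = 2*Phi(z) = 0.754481.
Step 6: alpha = 0.1. fail to reject H0.

W+ = 29.5, W- = 36.5, W = min = 29.5, p = 0.754481, fail to reject H0.


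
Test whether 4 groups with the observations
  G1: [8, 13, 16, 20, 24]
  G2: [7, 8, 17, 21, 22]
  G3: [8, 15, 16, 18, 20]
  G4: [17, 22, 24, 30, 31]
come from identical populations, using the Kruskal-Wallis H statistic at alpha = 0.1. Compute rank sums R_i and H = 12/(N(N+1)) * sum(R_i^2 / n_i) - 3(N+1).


Step 1: Combine all N = 20 observations and assign midranks.
sorted (value, group, rank): (7,G2,1), (8,G1,3), (8,G2,3), (8,G3,3), (13,G1,5), (15,G3,6), (16,G1,7.5), (16,G3,7.5), (17,G2,9.5), (17,G4,9.5), (18,G3,11), (20,G1,12.5), (20,G3,12.5), (21,G2,14), (22,G2,15.5), (22,G4,15.5), (24,G1,17.5), (24,G4,17.5), (30,G4,19), (31,G4,20)
Step 2: Sum ranks within each group.
R_1 = 45.5 (n_1 = 5)
R_2 = 43 (n_2 = 5)
R_3 = 40 (n_3 = 5)
R_4 = 81.5 (n_4 = 5)
Step 3: H = 12/(N(N+1)) * sum(R_i^2/n_i) - 3(N+1)
     = 12/(20*21) * (45.5^2/5 + 43^2/5 + 40^2/5 + 81.5^2/5) - 3*21
     = 0.028571 * 2432.3 - 63
     = 6.494286.
Step 4: Ties present; correction factor C = 1 - 54/(20^3 - 20) = 0.993233. Corrected H = 6.494286 / 0.993233 = 6.538531.
Step 5: Under H0, H ~ chi^2(3); p-value = 0.088155.
Step 6: alpha = 0.1. reject H0.

H = 6.5385, df = 3, p = 0.088155, reject H0.


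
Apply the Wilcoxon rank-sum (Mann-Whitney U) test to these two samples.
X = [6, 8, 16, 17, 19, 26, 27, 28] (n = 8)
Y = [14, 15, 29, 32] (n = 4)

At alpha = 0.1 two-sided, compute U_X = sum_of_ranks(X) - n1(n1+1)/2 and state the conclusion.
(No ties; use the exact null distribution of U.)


Step 1: Combine and sort all 12 observations; assign midranks.
sorted (value, group): (6,X), (8,X), (14,Y), (15,Y), (16,X), (17,X), (19,X), (26,X), (27,X), (28,X), (29,Y), (32,Y)
ranks: 6->1, 8->2, 14->3, 15->4, 16->5, 17->6, 19->7, 26->8, 27->9, 28->10, 29->11, 32->12
Step 2: Rank sum for X: R1 = 1 + 2 + 5 + 6 + 7 + 8 + 9 + 10 = 48.
Step 3: U_X = R1 - n1(n1+1)/2 = 48 - 8*9/2 = 48 - 36 = 12.
       U_Y = n1*n2 - U_X = 32 - 12 = 20.
Step 4: No ties, so the exact null distribution of U (based on enumerating the C(12,8) = 495 equally likely rank assignments) gives the two-sided p-value.
Step 5: p-value = 0.569697; compare to alpha = 0.1. fail to reject H0.

U_X = 12, p = 0.569697, fail to reject H0 at alpha = 0.1.


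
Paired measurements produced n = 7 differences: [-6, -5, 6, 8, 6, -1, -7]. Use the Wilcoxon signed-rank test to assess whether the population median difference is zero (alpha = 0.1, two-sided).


Step 1: Drop any zero differences (none here) and take |d_i|.
|d| = [6, 5, 6, 8, 6, 1, 7]
Step 2: Midrank |d_i| (ties get averaged ranks).
ranks: |6|->4, |5|->2, |6|->4, |8|->7, |6|->4, |1|->1, |7|->6
Step 3: Attach original signs; sum ranks with positive sign and with negative sign.
W+ = 4 + 7 + 4 = 15
W- = 4 + 2 + 1 + 6 = 13
(Check: W+ + W- = 28 should equal n(n+1)/2 = 28.)
Step 4: Test statistic W = min(W+, W-) = 13.
Step 5: Ties in |d|, so use the tie-corrected normal approximation.
        E[W] = n(n+1)/4 = 7*8/4 = 14.
        Tie groups: |d|=6 (t=3); sum(t^3 - t) = 24.
        Var[W] = n(n+1)(2n+1)/24 - sum(t^3-t)/48 = 840/24 - 24/48 = 34.5.
        z = (W - E[W]) / sqrt(Var[W]) = (13 - 14) / 5.8737 = -0.1703.
        Two-sided p = 2*Phi(z) = 0.864813.
Step 6: alpha = 0.1. fail to reject H0.

W+ = 15, W- = 13, W = min = 13, p = 0.864813, fail to reject H0.


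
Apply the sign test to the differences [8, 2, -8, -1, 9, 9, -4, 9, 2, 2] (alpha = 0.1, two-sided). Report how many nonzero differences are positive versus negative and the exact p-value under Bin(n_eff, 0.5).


Step 1: Discard zero differences. Original n = 10; n_eff = number of nonzero differences = 10.
Nonzero differences (with sign): +8, +2, -8, -1, +9, +9, -4, +9, +2, +2
Step 2: Count signs: positive = 7, negative = 3.
Step 3: Under H0: P(positive) = 0.5, so the number of positives S ~ Bin(10, 0.5).
Step 4: Two-sided exact p-value = sum of Bin(10,0.5) probabilities at or below the observed probability = 0.343750.
Step 5: alpha = 0.1. fail to reject H0.

n_eff = 10, pos = 7, neg = 3, p = 0.343750, fail to reject H0.


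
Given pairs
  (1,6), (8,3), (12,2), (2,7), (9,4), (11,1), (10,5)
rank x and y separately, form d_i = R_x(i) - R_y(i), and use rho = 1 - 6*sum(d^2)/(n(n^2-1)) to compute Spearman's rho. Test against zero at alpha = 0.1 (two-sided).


Step 1: Rank x and y separately (midranks; no ties here).
rank(x): 1->1, 8->3, 12->7, 2->2, 9->4, 11->6, 10->5
rank(y): 6->6, 3->3, 2->2, 7->7, 4->4, 1->1, 5->5
Step 2: d_i = R_x(i) - R_y(i); compute d_i^2.
  (1-6)^2=25, (3-3)^2=0, (7-2)^2=25, (2-7)^2=25, (4-4)^2=0, (6-1)^2=25, (5-5)^2=0
sum(d^2) = 100.
Step 3: rho = 1 - 6*100 / (7*(7^2 - 1)) = 1 - 600/336 = -0.785714.
Step 4: Under H0, t = rho * sqrt((n-2)/(1-rho^2)) = -2.8402 ~ t(5).
Step 5: Two-sided p-value from the t-distribution with 5 df = 0.036238.
Step 6: alpha = 0.1. reject H0.

rho = -0.7857, p = 0.036238, reject H0 at alpha = 0.1.


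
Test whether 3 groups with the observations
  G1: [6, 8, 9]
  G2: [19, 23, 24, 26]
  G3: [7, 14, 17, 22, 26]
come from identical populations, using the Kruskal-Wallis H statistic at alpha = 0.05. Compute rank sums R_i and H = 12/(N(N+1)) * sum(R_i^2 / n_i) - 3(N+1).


Step 1: Combine all N = 12 observations and assign midranks.
sorted (value, group, rank): (6,G1,1), (7,G3,2), (8,G1,3), (9,G1,4), (14,G3,5), (17,G3,6), (19,G2,7), (22,G3,8), (23,G2,9), (24,G2,10), (26,G2,11.5), (26,G3,11.5)
Step 2: Sum ranks within each group.
R_1 = 8 (n_1 = 3)
R_2 = 37.5 (n_2 = 4)
R_3 = 32.5 (n_3 = 5)
Step 3: H = 12/(N(N+1)) * sum(R_i^2/n_i) - 3(N+1)
     = 12/(12*13) * (8^2/3 + 37.5^2/4 + 32.5^2/5) - 3*13
     = 0.076923 * 584.146 - 39
     = 5.934295.
Step 4: Ties present; correction factor C = 1 - 6/(12^3 - 12) = 0.996503. Corrected H = 5.934295 / 0.996503 = 5.955117.
Step 5: Under H0, H ~ chi^2(2); p-value = 0.050917.
Step 6: alpha = 0.05. fail to reject H0.

H = 5.9551, df = 2, p = 0.050917, fail to reject H0.


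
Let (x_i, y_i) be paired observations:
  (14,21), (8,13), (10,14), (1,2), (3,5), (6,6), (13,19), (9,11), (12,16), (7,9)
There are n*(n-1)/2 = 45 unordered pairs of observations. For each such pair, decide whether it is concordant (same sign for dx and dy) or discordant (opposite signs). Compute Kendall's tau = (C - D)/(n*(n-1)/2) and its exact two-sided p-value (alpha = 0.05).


Step 1: Enumerate the 45 unordered pairs (i,j) with i<j and classify each by sign(x_j-x_i) * sign(y_j-y_i).
  (1,2):dx=-6,dy=-8->C; (1,3):dx=-4,dy=-7->C; (1,4):dx=-13,dy=-19->C; (1,5):dx=-11,dy=-16->C
  (1,6):dx=-8,dy=-15->C; (1,7):dx=-1,dy=-2->C; (1,8):dx=-5,dy=-10->C; (1,9):dx=-2,dy=-5->C
  (1,10):dx=-7,dy=-12->C; (2,3):dx=+2,dy=+1->C; (2,4):dx=-7,dy=-11->C; (2,5):dx=-5,dy=-8->C
  (2,6):dx=-2,dy=-7->C; (2,7):dx=+5,dy=+6->C; (2,8):dx=+1,dy=-2->D; (2,9):dx=+4,dy=+3->C
  (2,10):dx=-1,dy=-4->C; (3,4):dx=-9,dy=-12->C; (3,5):dx=-7,dy=-9->C; (3,6):dx=-4,dy=-8->C
  (3,7):dx=+3,dy=+5->C; (3,8):dx=-1,dy=-3->C; (3,9):dx=+2,dy=+2->C; (3,10):dx=-3,dy=-5->C
  (4,5):dx=+2,dy=+3->C; (4,6):dx=+5,dy=+4->C; (4,7):dx=+12,dy=+17->C; (4,8):dx=+8,dy=+9->C
  (4,9):dx=+11,dy=+14->C; (4,10):dx=+6,dy=+7->C; (5,6):dx=+3,dy=+1->C; (5,7):dx=+10,dy=+14->C
  (5,8):dx=+6,dy=+6->C; (5,9):dx=+9,dy=+11->C; (5,10):dx=+4,dy=+4->C; (6,7):dx=+7,dy=+13->C
  (6,8):dx=+3,dy=+5->C; (6,9):dx=+6,dy=+10->C; (6,10):dx=+1,dy=+3->C; (7,8):dx=-4,dy=-8->C
  (7,9):dx=-1,dy=-3->C; (7,10):dx=-6,dy=-10->C; (8,9):dx=+3,dy=+5->C; (8,10):dx=-2,dy=-2->C
  (9,10):dx=-5,dy=-7->C
Step 2: C = 44, D = 1, total pairs = 45.
Step 3: tau = (C - D)/(n(n-1)/2) = (44 - 1)/45 = 0.955556.
Step 4: Exact two-sided p-value (enumerate n! = 3628800 permutations of y under H0): p = 0.000006.
Step 5: alpha = 0.05. reject H0.

tau_b = 0.9556 (C=44, D=1), p = 0.000006, reject H0.


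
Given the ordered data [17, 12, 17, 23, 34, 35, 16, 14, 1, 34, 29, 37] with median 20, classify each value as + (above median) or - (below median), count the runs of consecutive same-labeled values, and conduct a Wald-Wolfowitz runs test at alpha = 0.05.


Step 1: Compute median = 20; label A = above, B = below.
Labels in order: BBBAAABBBAAA  (n_A = 6, n_B = 6)
Step 2: Count runs R = 4.
Step 3: Under H0 (random ordering), E[R] = 2*n_A*n_B/(n_A+n_B) + 1 = 2*6*6/12 + 1 = 7.0000.
        Var[R] = 2*n_A*n_B*(2*n_A*n_B - n_A - n_B) / ((n_A+n_B)^2 * (n_A+n_B-1)) = 4320/1584 = 2.7273.
        SD[R] = 1.6514.
Step 4: Continuity-corrected z = (R + 0.5 - E[R]) / SD[R] = (4 + 0.5 - 7.0000) / 1.6514 = -1.5138.
Step 5: Two-sided p-value via normal approximation = 2*(1 - Phi(|z|)) = 0.130070.
Step 6: alpha = 0.05. fail to reject H0.

R = 4, z = -1.5138, p = 0.130070, fail to reject H0.


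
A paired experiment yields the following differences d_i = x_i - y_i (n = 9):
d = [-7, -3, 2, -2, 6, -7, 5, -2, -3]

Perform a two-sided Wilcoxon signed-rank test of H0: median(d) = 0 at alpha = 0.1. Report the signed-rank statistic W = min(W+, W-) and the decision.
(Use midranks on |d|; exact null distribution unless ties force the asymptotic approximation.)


Step 1: Drop any zero differences (none here) and take |d_i|.
|d| = [7, 3, 2, 2, 6, 7, 5, 2, 3]
Step 2: Midrank |d_i| (ties get averaged ranks).
ranks: |7|->8.5, |3|->4.5, |2|->2, |2|->2, |6|->7, |7|->8.5, |5|->6, |2|->2, |3|->4.5
Step 3: Attach original signs; sum ranks with positive sign and with negative sign.
W+ = 2 + 7 + 6 = 15
W- = 8.5 + 4.5 + 2 + 8.5 + 2 + 4.5 = 30
(Check: W+ + W- = 45 should equal n(n+1)/2 = 45.)
Step 4: Test statistic W = min(W+, W-) = 15.
Step 5: Ties in |d|, so use the tie-corrected normal approximation.
        E[W] = n(n+1)/4 = 9*10/4 = 22.5.
        Tie groups: |d|=2 (t=3), |d|=3 (t=2), |d|=7 (t=2); sum(t^3 - t) = 36.
        Var[W] = n(n+1)(2n+1)/24 - sum(t^3-t)/48 = 1710/24 - 36/48 = 70.5.
        z = (W - E[W]) / sqrt(Var[W]) = (15 - 22.5) / 8.3964 = -0.8932.
        Two-sided p = 2*Phi(z) = 0.371730.
Step 6: alpha = 0.1. fail to reject H0.

W+ = 15, W- = 30, W = min = 15, p = 0.371730, fail to reject H0.


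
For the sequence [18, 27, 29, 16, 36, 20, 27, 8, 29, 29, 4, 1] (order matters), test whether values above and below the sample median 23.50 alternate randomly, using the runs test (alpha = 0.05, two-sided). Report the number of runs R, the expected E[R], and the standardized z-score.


Step 1: Compute median = 23.50; label A = above, B = below.
Labels in order: BAABABABAABB  (n_A = 6, n_B = 6)
Step 2: Count runs R = 9.
Step 3: Under H0 (random ordering), E[R] = 2*n_A*n_B/(n_A+n_B) + 1 = 2*6*6/12 + 1 = 7.0000.
        Var[R] = 2*n_A*n_B*(2*n_A*n_B - n_A - n_B) / ((n_A+n_B)^2 * (n_A+n_B-1)) = 4320/1584 = 2.7273.
        SD[R] = 1.6514.
Step 4: Continuity-corrected z = (R - 0.5 - E[R]) / SD[R] = (9 - 0.5 - 7.0000) / 1.6514 = 0.9083.
Step 5: Two-sided p-value via normal approximation = 2*(1 - Phi(|z|)) = 0.363722.
Step 6: alpha = 0.05. fail to reject H0.

R = 9, z = 0.9083, p = 0.363722, fail to reject H0.


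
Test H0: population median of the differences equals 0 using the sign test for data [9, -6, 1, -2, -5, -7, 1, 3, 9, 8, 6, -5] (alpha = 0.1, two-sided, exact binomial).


Step 1: Discard zero differences. Original n = 12; n_eff = number of nonzero differences = 12.
Nonzero differences (with sign): +9, -6, +1, -2, -5, -7, +1, +3, +9, +8, +6, -5
Step 2: Count signs: positive = 7, negative = 5.
Step 3: Under H0: P(positive) = 0.5, so the number of positives S ~ Bin(12, 0.5).
Step 4: Two-sided exact p-value = sum of Bin(12,0.5) probabilities at or below the observed probability = 0.774414.
Step 5: alpha = 0.1. fail to reject H0.

n_eff = 12, pos = 7, neg = 5, p = 0.774414, fail to reject H0.


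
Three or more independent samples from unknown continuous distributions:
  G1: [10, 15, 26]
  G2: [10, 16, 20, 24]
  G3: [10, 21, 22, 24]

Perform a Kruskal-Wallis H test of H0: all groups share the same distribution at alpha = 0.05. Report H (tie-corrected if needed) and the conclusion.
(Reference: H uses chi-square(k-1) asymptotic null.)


Step 1: Combine all N = 11 observations and assign midranks.
sorted (value, group, rank): (10,G1,2), (10,G2,2), (10,G3,2), (15,G1,4), (16,G2,5), (20,G2,6), (21,G3,7), (22,G3,8), (24,G2,9.5), (24,G3,9.5), (26,G1,11)
Step 2: Sum ranks within each group.
R_1 = 17 (n_1 = 3)
R_2 = 22.5 (n_2 = 4)
R_3 = 26.5 (n_3 = 4)
Step 3: H = 12/(N(N+1)) * sum(R_i^2/n_i) - 3(N+1)
     = 12/(11*12) * (17^2/3 + 22.5^2/4 + 26.5^2/4) - 3*12
     = 0.090909 * 398.458 - 36
     = 0.223485.
Step 4: Ties present; correction factor C = 1 - 30/(11^3 - 11) = 0.977273. Corrected H = 0.223485 / 0.977273 = 0.228682.
Step 5: Under H0, H ~ chi^2(2); p-value = 0.891954.
Step 6: alpha = 0.05. fail to reject H0.

H = 0.2287, df = 2, p = 0.891954, fail to reject H0.


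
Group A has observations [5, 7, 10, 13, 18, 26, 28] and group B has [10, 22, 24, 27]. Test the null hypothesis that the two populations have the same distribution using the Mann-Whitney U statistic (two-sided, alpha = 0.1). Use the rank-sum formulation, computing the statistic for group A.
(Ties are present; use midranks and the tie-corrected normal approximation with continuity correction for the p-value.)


Step 1: Combine and sort all 11 observations; assign midranks.
sorted (value, group): (5,X), (7,X), (10,X), (10,Y), (13,X), (18,X), (22,Y), (24,Y), (26,X), (27,Y), (28,X)
ranks: 5->1, 7->2, 10->3.5, 10->3.5, 13->5, 18->6, 22->7, 24->8, 26->9, 27->10, 28->11
Step 2: Rank sum for X: R1 = 1 + 2 + 3.5 + 5 + 6 + 9 + 11 = 37.5.
Step 3: U_X = R1 - n1(n1+1)/2 = 37.5 - 7*8/2 = 37.5 - 28 = 9.5.
       U_Y = n1*n2 - U_X = 28 - 9.5 = 18.5.
Step 4: Ties are present, so use the tie-corrected normal approximation (with continuity correction) for the p-value.
Step 5: p-value = 0.448659; compare to alpha = 0.1. fail to reject H0.

U_X = 9.5, p = 0.448659, fail to reject H0 at alpha = 0.1.


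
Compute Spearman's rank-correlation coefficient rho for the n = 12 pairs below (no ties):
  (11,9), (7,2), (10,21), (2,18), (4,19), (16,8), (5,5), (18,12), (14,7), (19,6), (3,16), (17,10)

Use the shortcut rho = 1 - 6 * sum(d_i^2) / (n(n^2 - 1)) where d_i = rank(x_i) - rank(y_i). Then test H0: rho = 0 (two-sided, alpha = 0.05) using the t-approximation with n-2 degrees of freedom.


Step 1: Rank x and y separately (midranks; no ties here).
rank(x): 11->7, 7->5, 10->6, 2->1, 4->3, 16->9, 5->4, 18->11, 14->8, 19->12, 3->2, 17->10
rank(y): 9->6, 2->1, 21->12, 18->10, 19->11, 8->5, 5->2, 12->8, 7->4, 6->3, 16->9, 10->7
Step 2: d_i = R_x(i) - R_y(i); compute d_i^2.
  (7-6)^2=1, (5-1)^2=16, (6-12)^2=36, (1-10)^2=81, (3-11)^2=64, (9-5)^2=16, (4-2)^2=4, (11-8)^2=9, (8-4)^2=16, (12-3)^2=81, (2-9)^2=49, (10-7)^2=9
sum(d^2) = 382.
Step 3: rho = 1 - 6*382 / (12*(12^2 - 1)) = 1 - 2292/1716 = -0.335664.
Step 4: Under H0, t = rho * sqrt((n-2)/(1-rho^2)) = -1.1268 ~ t(10).
Step 5: Two-sided p-value from the t-distribution with 10 df = 0.286123.
Step 6: alpha = 0.05. fail to reject H0.

rho = -0.3357, p = 0.286123, fail to reject H0 at alpha = 0.05.


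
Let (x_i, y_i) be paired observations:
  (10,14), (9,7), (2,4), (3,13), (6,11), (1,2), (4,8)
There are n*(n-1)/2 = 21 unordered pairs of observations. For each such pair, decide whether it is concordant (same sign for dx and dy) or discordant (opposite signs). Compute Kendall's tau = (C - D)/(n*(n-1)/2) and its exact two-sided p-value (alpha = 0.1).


Step 1: Enumerate the 21 unordered pairs (i,j) with i<j and classify each by sign(x_j-x_i) * sign(y_j-y_i).
  (1,2):dx=-1,dy=-7->C; (1,3):dx=-8,dy=-10->C; (1,4):dx=-7,dy=-1->C; (1,5):dx=-4,dy=-3->C
  (1,6):dx=-9,dy=-12->C; (1,7):dx=-6,dy=-6->C; (2,3):dx=-7,dy=-3->C; (2,4):dx=-6,dy=+6->D
  (2,5):dx=-3,dy=+4->D; (2,6):dx=-8,dy=-5->C; (2,7):dx=-5,dy=+1->D; (3,4):dx=+1,dy=+9->C
  (3,5):dx=+4,dy=+7->C; (3,6):dx=-1,dy=-2->C; (3,7):dx=+2,dy=+4->C; (4,5):dx=+3,dy=-2->D
  (4,6):dx=-2,dy=-11->C; (4,7):dx=+1,dy=-5->D; (5,6):dx=-5,dy=-9->C; (5,7):dx=-2,dy=-3->C
  (6,7):dx=+3,dy=+6->C
Step 2: C = 16, D = 5, total pairs = 21.
Step 3: tau = (C - D)/(n(n-1)/2) = (16 - 5)/21 = 0.523810.
Step 4: Exact two-sided p-value (enumerate n! = 5040 permutations of y under H0): p = 0.136111.
Step 5: alpha = 0.1. fail to reject H0.

tau_b = 0.5238 (C=16, D=5), p = 0.136111, fail to reject H0.


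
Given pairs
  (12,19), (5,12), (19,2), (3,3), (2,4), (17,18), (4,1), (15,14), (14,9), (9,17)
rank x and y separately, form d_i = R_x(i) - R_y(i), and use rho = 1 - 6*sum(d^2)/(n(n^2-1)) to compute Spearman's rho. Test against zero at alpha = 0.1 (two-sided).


Step 1: Rank x and y separately (midranks; no ties here).
rank(x): 12->6, 5->4, 19->10, 3->2, 2->1, 17->9, 4->3, 15->8, 14->7, 9->5
rank(y): 19->10, 12->6, 2->2, 3->3, 4->4, 18->9, 1->1, 14->7, 9->5, 17->8
Step 2: d_i = R_x(i) - R_y(i); compute d_i^2.
  (6-10)^2=16, (4-6)^2=4, (10-2)^2=64, (2-3)^2=1, (1-4)^2=9, (9-9)^2=0, (3-1)^2=4, (8-7)^2=1, (7-5)^2=4, (5-8)^2=9
sum(d^2) = 112.
Step 3: rho = 1 - 6*112 / (10*(10^2 - 1)) = 1 - 672/990 = 0.321212.
Step 4: Under H0, t = rho * sqrt((n-2)/(1-rho^2)) = 0.9594 ~ t(8).
Step 5: Two-sided p-value from the t-distribution with 8 df = 0.365468.
Step 6: alpha = 0.1. fail to reject H0.

rho = 0.3212, p = 0.365468, fail to reject H0 at alpha = 0.1.


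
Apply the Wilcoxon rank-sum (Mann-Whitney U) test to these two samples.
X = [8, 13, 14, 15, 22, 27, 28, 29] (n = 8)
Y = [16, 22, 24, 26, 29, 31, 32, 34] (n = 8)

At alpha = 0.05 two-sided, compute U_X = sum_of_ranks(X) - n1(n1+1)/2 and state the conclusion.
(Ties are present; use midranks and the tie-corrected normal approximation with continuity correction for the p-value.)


Step 1: Combine and sort all 16 observations; assign midranks.
sorted (value, group): (8,X), (13,X), (14,X), (15,X), (16,Y), (22,X), (22,Y), (24,Y), (26,Y), (27,X), (28,X), (29,X), (29,Y), (31,Y), (32,Y), (34,Y)
ranks: 8->1, 13->2, 14->3, 15->4, 16->5, 22->6.5, 22->6.5, 24->8, 26->9, 27->10, 28->11, 29->12.5, 29->12.5, 31->14, 32->15, 34->16
Step 2: Rank sum for X: R1 = 1 + 2 + 3 + 4 + 6.5 + 10 + 11 + 12.5 = 50.
Step 3: U_X = R1 - n1(n1+1)/2 = 50 - 8*9/2 = 50 - 36 = 14.
       U_Y = n1*n2 - U_X = 64 - 14 = 50.
Step 4: Ties are present, so use the tie-corrected normal approximation (with continuity correction) for the p-value.
Step 5: p-value = 0.065684; compare to alpha = 0.05. fail to reject H0.

U_X = 14, p = 0.065684, fail to reject H0 at alpha = 0.05.
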